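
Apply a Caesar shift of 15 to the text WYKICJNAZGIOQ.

LNZXRYCPOVXDF

W(22): 22+15=37≡11 → L
Y(24): 24+15=39≡13 → N
K(10): 10+15=25 → Z
I(8): 8+15=23 → X
C(2): 2+15=17 → R
J(9): 9+15=24 → Y
N(13): 13+15=28≡2 → C
A(0): 0+15=15 → P
Z(25): 25+15=40≡14 → O
G(6): 6+15=21 → V
I(8): 8+15=23 → X
O(14): 14+15=29≡3 → D
Q(16): 16+15=31≡5 → F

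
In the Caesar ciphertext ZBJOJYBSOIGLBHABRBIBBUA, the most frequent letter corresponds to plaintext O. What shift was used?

The most frequent ciphertext letter is B (appears 7 times).
B is position 1; O is position 14.
Shift = -13≡13.

13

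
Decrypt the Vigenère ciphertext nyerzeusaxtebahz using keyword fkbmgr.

iodftnpizlnnwqgn

Repeat the key across the ciphertext: fkbmgrfkbmgrfkbm
n(13)−f(5): 8 → i
y(24)−k(10): 14 → o
e(4)−b(1): 3 → d
r(17)−m(12): 5 → f
z(25)−g(6): 19 → t
e(4)−r(17): -13≡13 → n
u(20)−f(5): 15 → p
s(18)−k(10): 8 → i
a(0)−b(1): -1≡25 → z
x(23)−m(12): 11 → l
t(19)−g(6): 13 → n
e(4)−r(17): -13≡13 → n
b(1)−f(5): -4≡22 → w
a(0)−k(10): -10≡16 → q
h(7)−b(1): 6 → g
z(25)−m(12): 13 → n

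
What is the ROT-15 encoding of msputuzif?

m(12): 12+15=27≡1 → b
s(18): 18+15=33≡7 → h
p(15): 15+15=30≡4 → e
u(20): 20+15=35≡9 → j
t(19): 19+15=34≡8 → i
u(20): 20+15=35≡9 → j
z(25): 25+15=40≡14 → o
i(8): 8+15=23 → x
f(5): 5+15=20 → u

bhejijoxu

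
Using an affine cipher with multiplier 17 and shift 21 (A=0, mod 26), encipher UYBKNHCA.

U(20): 17·20+21=361≡23 → X
Y(24): 17·24+21=429≡13 → N
B(1): 17·1+21=38≡12 → M
K(10): 17·10+21=191≡9 → J
N(13): 17·13+21=242≡8 → I
H(7): 17·7+21=140≡10 → K
C(2): 17·2+21=55≡3 → D
A(0): 17·0+21=21 → V

XNMJIKDV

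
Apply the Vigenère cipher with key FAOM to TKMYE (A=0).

YKAKJ

Repeat the key across the message: FAOMF
T(19)+F(5): 24 → Y
K(10)+A(0): 10 → K
M(12)+O(14): 26≡0 → A
Y(24)+M(12): 36≡10 → K
E(4)+F(5): 9 → J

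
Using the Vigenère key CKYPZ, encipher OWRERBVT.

QGPTQDFR

Repeat the key across the message: CKYPZCKY
O(14)+C(2): 16 → Q
W(22)+K(10): 32≡6 → G
R(17)+Y(24): 41≡15 → P
E(4)+P(15): 19 → T
R(17)+Z(25): 42≡16 → Q
B(1)+C(2): 3 → D
V(21)+K(10): 31≡5 → F
T(19)+Y(24): 43≡17 → R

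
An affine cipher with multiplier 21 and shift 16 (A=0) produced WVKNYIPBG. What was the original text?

The inverse of 21 mod 26 is 5, since 21·5=105≡1. Apply D(y)=5·(y−16) mod 26:
W(22): 5·(22−16)=30≡4 → E
V(21): 5·(21−16)=25 → Z
K(10): 5·(10−16)=-30≡22 → W
N(13): 5·(13−16)=-15≡11 → L
Y(24): 5·(24−16)=40≡14 → O
I(8): 5·(8−16)=-40≡12 → M
P(15): 5·(15−16)=-5≡21 → V
B(1): 5·(1−16)=-75≡3 → D
G(6): 5·(6−16)=-50≡2 → C

EZWLOMVDC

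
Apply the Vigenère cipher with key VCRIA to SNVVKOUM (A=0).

NPMDKJWD

Repeat the key across the message: VCRIAVCR
S(18)+V(21): 39≡13 → N
N(13)+C(2): 15 → P
V(21)+R(17): 38≡12 → M
V(21)+I(8): 29≡3 → D
K(10)+A(0): 10 → K
O(14)+V(21): 35≡9 → J
U(20)+C(2): 22 → W
M(12)+R(17): 29≡3 → D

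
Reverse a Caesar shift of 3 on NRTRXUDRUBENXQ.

KOQOURAORYBKUN

N(13): 13−3=10 → K
R(17): 17−3=14 → O
T(19): 19−3=16 → Q
R(17): 17−3=14 → O
X(23): 23−3=20 → U
U(20): 20−3=17 → R
D(3): 3−3=0 → A
R(17): 17−3=14 → O
U(20): 20−3=17 → R
B(1): 1−3=-2≡24 → Y
E(4): 4−3=1 → B
N(13): 13−3=10 → K
X(23): 23−3=20 → U
Q(16): 16−3=13 → N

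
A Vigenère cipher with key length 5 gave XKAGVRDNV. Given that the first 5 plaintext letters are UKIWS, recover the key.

DASKD

Subtract each crib letter from the matching ciphertext letter (mod 26):
X(23)−U(20)=3 → D
K(10)−K(10)=0 → A
A(0)−I(8)=-8≡18 → S
G(6)−W(22)=-16≡10 → K
V(21)−S(18)=3 → D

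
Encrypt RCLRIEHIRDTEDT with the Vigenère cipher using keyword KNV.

Repeat the key across the message: KNVKNVKNVKNVKN
R(17)+K(10): 27≡1 → B
C(2)+N(13): 15 → P
L(11)+V(21): 32≡6 → G
R(17)+K(10): 27≡1 → B
I(8)+N(13): 21 → V
E(4)+V(21): 25 → Z
H(7)+K(10): 17 → R
I(8)+N(13): 21 → V
R(17)+V(21): 38≡12 → M
D(3)+K(10): 13 → N
T(19)+N(13): 32≡6 → G
E(4)+V(21): 25 → Z
D(3)+K(10): 13 → N
T(19)+N(13): 32≡6 → G

BPGBVZRVMNGZNG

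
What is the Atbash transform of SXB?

HCY

S(18) → H(7)
X(23) → C(2)
B(1) → Y(24)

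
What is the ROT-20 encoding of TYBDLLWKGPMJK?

T(19): 19+20=39≡13 → N
Y(24): 24+20=44≡18 → S
B(1): 1+20=21 → V
D(3): 3+20=23 → X
L(11): 11+20=31≡5 → F
L(11): 11+20=31≡5 → F
W(22): 22+20=42≡16 → Q
K(10): 10+20=30≡4 → E
G(6): 6+20=26≡0 → A
P(15): 15+20=35≡9 → J
M(12): 12+20=32≡6 → G
J(9): 9+20=29≡3 → D
K(10): 10+20=30≡4 → E

NSVXFFQEAJGDE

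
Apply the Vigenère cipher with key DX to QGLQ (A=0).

Repeat the key across the message: DXDX
Q(16)+D(3): 19 → T
G(6)+X(23): 29≡3 → D
L(11)+D(3): 14 → O
Q(16)+X(23): 39≡13 → N

TDON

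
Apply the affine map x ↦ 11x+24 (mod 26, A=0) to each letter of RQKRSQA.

DSEDOSY

R(17): 11·17+24=211≡3 → D
Q(16): 11·16+24=200≡18 → S
K(10): 11·10+24=134≡4 → E
R(17): 11·17+24=211≡3 → D
S(18): 11·18+24=222≡14 → O
Q(16): 11·16+24=200≡18 → S
A(0): 11·0+24=24 → Y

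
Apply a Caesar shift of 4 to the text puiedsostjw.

tymihwswxna

p(15): 15+4=19 → t
u(20): 20+4=24 → y
i(8): 8+4=12 → m
e(4): 4+4=8 → i
d(3): 3+4=7 → h
s(18): 18+4=22 → w
o(14): 14+4=18 → s
s(18): 18+4=22 → w
t(19): 19+4=23 → x
j(9): 9+4=13 → n
w(22): 22+4=26≡0 → a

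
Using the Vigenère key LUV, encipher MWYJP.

XQTUJ

Repeat the key across the message: LUVLU
M(12)+L(11): 23 → X
W(22)+U(20): 42≡16 → Q
Y(24)+V(21): 45≡19 → T
J(9)+L(11): 20 → U
P(15)+U(20): 35≡9 → J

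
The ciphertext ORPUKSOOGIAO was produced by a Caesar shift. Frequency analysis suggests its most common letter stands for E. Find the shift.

10

The most frequent ciphertext letter is O (appears 4 times).
O is position 14; E is position 4.
Shift = 10.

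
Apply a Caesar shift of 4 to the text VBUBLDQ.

V(21): 21+4=25 → Z
B(1): 1+4=5 → F
U(20): 20+4=24 → Y
B(1): 1+4=5 → F
L(11): 11+4=15 → P
D(3): 3+4=7 → H
Q(16): 16+4=20 → U

ZFYFPHU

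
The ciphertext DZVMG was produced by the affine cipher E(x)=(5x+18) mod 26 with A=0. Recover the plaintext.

XRLEI

The inverse of 5 mod 26 is 21, since 5·21=105≡1. Apply D(y)=21·(y−18) mod 26:
D(3): 21·(3−18)=-315≡23 → X
Z(25): 21·(25−18)=147≡17 → R
V(21): 21·(21−18)=63≡11 → L
M(12): 21·(12−18)=-126≡4 → E
G(6): 21·(6−18)=-252≡8 → I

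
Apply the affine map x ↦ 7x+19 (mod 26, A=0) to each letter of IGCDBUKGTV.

XJHOADLJWK

I(8): 7·8+19=75≡23 → X
G(6): 7·6+19=61≡9 → J
C(2): 7·2+19=33≡7 → H
D(3): 7·3+19=40≡14 → O
B(1): 7·1+19=26≡0 → A
U(20): 7·20+19=159≡3 → D
K(10): 7·10+19=89≡11 → L
G(6): 7·6+19=61≡9 → J
T(19): 7·19+19=152≡22 → W
V(21): 7·21+19=166≡10 → K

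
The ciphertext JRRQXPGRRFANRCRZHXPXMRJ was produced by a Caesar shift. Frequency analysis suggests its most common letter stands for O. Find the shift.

3

The most frequent ciphertext letter is R (appears 7 times).
R is position 17; O is position 14.
Shift = 3.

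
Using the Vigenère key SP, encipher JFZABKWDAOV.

Repeat the key across the message: SPSPSPSPSPS
J(9)+S(18): 27≡1 → B
F(5)+P(15): 20 → U
Z(25)+S(18): 43≡17 → R
A(0)+P(15): 15 → P
B(1)+S(18): 19 → T
K(10)+P(15): 25 → Z
W(22)+S(18): 40≡14 → O
D(3)+P(15): 18 → S
A(0)+S(18): 18 → S
O(14)+P(15): 29≡3 → D
V(21)+S(18): 39≡13 → N

BURPTZOSSDN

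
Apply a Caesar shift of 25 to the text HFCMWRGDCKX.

GEBLVQFCBJW

H(7): 7+25=32≡6 → G
F(5): 5+25=30≡4 → E
C(2): 2+25=27≡1 → B
M(12): 12+25=37≡11 → L
W(22): 22+25=47≡21 → V
R(17): 17+25=42≡16 → Q
G(6): 6+25=31≡5 → F
D(3): 3+25=28≡2 → C
C(2): 2+25=27≡1 → B
K(10): 10+25=35≡9 → J
X(23): 23+25=48≡22 → W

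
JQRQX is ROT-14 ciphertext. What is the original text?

J(9): 9−14=-5≡21 → V
Q(16): 16−14=2 → C
R(17): 17−14=3 → D
Q(16): 16−14=2 → C
X(23): 23−14=9 → J

VCDCJ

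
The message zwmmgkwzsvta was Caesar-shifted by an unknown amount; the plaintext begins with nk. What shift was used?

12

From the crib: z(25)−n(13)=12, so the shift is 12.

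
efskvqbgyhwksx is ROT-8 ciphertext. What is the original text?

wxkcnityqzockp

e(4): 4−8=-4≡22 → w
f(5): 5−8=-3≡23 → x
s(18): 18−8=10 → k
k(10): 10−8=2 → c
v(21): 21−8=13 → n
q(16): 16−8=8 → i
b(1): 1−8=-7≡19 → t
g(6): 6−8=-2≡24 → y
y(24): 24−8=16 → q
h(7): 7−8=-1≡25 → z
w(22): 22−8=14 → o
k(10): 10−8=2 → c
s(18): 18−8=10 → k
x(23): 23−8=15 → p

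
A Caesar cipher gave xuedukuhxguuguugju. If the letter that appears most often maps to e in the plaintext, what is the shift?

16

The most frequent ciphertext letter is u (appears 8 times).
u is position 20; e is position 4.
Shift = 16.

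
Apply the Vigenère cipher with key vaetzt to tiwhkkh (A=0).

oiaajdc

Repeat the key across the message: vaetztv
t(19)+v(21): 40≡14 → o
i(8)+a(0): 8 → i
w(22)+e(4): 26≡0 → a
h(7)+t(19): 26≡0 → a
k(10)+z(25): 35≡9 → j
k(10)+t(19): 29≡3 → d
h(7)+v(21): 28≡2 → c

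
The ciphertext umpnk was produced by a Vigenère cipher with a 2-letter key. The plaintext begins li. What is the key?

Subtract each crib letter from the matching ciphertext letter (mod 26):
u(20)−l(11)=9 → j
m(12)−i(8)=4 → e

je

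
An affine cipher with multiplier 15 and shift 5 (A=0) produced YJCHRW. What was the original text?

The inverse of 15 mod 26 is 7, since 15·7=105≡1. Apply D(y)=7·(y−5) mod 26:
Y(24): 7·(24−5)=133≡3 → D
J(9): 7·(9−5)=28≡2 → C
C(2): 7·(2−5)=-21≡5 → F
H(7): 7·(7−5)=14 → O
R(17): 7·(17−5)=84≡6 → G
W(22): 7·(22−5)=119≡15 → P

DCFOGP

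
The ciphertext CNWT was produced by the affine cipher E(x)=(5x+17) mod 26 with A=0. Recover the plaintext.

The inverse of 5 mod 26 is 21, since 5·21=105≡1. Apply D(y)=21·(y−17) mod 26:
C(2): 21·(2−17)=-315≡23 → X
N(13): 21·(13−17)=-84≡20 → U
W(22): 21·(22−17)=105≡1 → B
T(19): 21·(19−17)=42≡16 → Q

XUBQ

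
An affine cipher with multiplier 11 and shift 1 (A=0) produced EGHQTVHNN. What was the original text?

FRKZEQKUU

The inverse of 11 mod 26 is 19, since 11·19=209≡1. Apply D(y)=19·(y−1) mod 26:
E(4): 19·(4−1)=57≡5 → F
G(6): 19·(6−1)=95≡17 → R
H(7): 19·(7−1)=114≡10 → K
Q(16): 19·(16−1)=285≡25 → Z
T(19): 19·(19−1)=342≡4 → E
V(21): 19·(21−1)=380≡16 → Q
H(7): 19·(7−1)=114≡10 → K
N(13): 19·(13−1)=228≡20 → U
N(13): 19·(13−1)=228≡20 → U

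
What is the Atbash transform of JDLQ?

QWOJ

J(9) → Q(16)
D(3) → W(22)
L(11) → O(14)
Q(16) → J(9)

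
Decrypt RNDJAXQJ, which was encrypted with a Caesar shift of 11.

R(17): 17−11=6 → G
N(13): 13−11=2 → C
D(3): 3−11=-8≡18 → S
J(9): 9−11=-2≡24 → Y
A(0): 0−11=-11≡15 → P
X(23): 23−11=12 → M
Q(16): 16−11=5 → F
J(9): 9−11=-2≡24 → Y

GCSYPMFY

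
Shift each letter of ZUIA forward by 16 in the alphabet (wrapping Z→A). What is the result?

Z(25): 25+16=41≡15 → P
U(20): 20+16=36≡10 → K
I(8): 8+16=24 → Y
A(0): 0+16=16 → Q

PKYQ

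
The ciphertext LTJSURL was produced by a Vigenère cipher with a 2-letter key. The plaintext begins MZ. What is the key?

ZU

Subtract each crib letter from the matching ciphertext letter (mod 26):
L(11)−M(12)=-1≡25 → Z
T(19)−Z(25)=-6≡20 → U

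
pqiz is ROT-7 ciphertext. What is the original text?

p(15): 15−7=8 → i
q(16): 16−7=9 → j
i(8): 8−7=1 → b
z(25): 25−7=18 → s

ijbs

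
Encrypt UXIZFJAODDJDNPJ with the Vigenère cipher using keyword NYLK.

Repeat the key across the message: NYLKNYLKNYLKNYL
U(20)+N(13): 33≡7 → H
X(23)+Y(24): 47≡21 → V
I(8)+L(11): 19 → T
Z(25)+K(10): 35≡9 → J
F(5)+N(13): 18 → S
J(9)+Y(24): 33≡7 → H
A(0)+L(11): 11 → L
O(14)+K(10): 24 → Y
D(3)+N(13): 16 → Q
D(3)+Y(24): 27≡1 → B
J(9)+L(11): 20 → U
D(3)+K(10): 13 → N
N(13)+N(13): 26≡0 → A
P(15)+Y(24): 39≡13 → N
J(9)+L(11): 20 → U

HVTJSHLYQBUNANU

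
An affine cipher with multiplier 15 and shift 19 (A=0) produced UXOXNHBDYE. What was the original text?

HCRCKUESJZ

The inverse of 15 mod 26 is 7, since 15·7=105≡1. Apply D(y)=7·(y−19) mod 26:
U(20): 7·(20−19)=7 → H
X(23): 7·(23−19)=28≡2 → C
O(14): 7·(14−19)=-35≡17 → R
X(23): 7·(23−19)=28≡2 → C
N(13): 7·(13−19)=-42≡10 → K
H(7): 7·(7−19)=-84≡20 → U
B(1): 7·(1−19)=-126≡4 → E
D(3): 7·(3−19)=-112≡18 → S
Y(24): 7·(24−19)=35≡9 → J
E(4): 7·(4−19)=-105≡25 → Z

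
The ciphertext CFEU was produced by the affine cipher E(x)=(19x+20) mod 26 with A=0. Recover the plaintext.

KRGA

The inverse of 19 mod 26 is 11, since 19·11=209≡1. Apply D(y)=11·(y−20) mod 26:
C(2): 11·(2−20)=-198≡10 → K
F(5): 11·(5−20)=-165≡17 → R
E(4): 11·(4−20)=-176≡6 → G
U(20): 11·(20−20)=0 → A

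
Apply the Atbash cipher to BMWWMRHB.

YNDDNISY

B(1) → Y(24)
M(12) → N(13)
W(22) → D(3)
W(22) → D(3)
M(12) → N(13)
R(17) → I(8)
H(7) → S(18)
B(1) → Y(24)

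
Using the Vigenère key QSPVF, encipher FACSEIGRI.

Repeat the key across the message: QSPVFQSPV
F(5)+Q(16): 21 → V
A(0)+S(18): 18 → S
C(2)+P(15): 17 → R
S(18)+V(21): 39≡13 → N
E(4)+F(5): 9 → J
I(8)+Q(16): 24 → Y
G(6)+S(18): 24 → Y
R(17)+P(15): 32≡6 → G
I(8)+V(21): 29≡3 → D

VSRNJYYGD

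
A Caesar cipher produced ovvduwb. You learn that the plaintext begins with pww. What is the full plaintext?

From the crib: o(14)−p(15)=-1≡25, so the shift is 25.
Subtract 25 from each ciphertext letter:
o(14): 14−25=-11≡15 → p
v(21): 21−25=-4≡22 → w
v(21): 21−25=-4≡22 → w
d(3): 3−25=-22≡4 → e
u(20): 20−25=-5≡21 → v
w(22): 22−25=-3≡23 → x
b(1): 1−25=-24≡2 → c

pwwevxc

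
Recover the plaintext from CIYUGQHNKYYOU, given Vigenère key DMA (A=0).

Repeat the key across the ciphertext: DMADMADMADMAD
C(2)−D(3): -1≡25 → Z
I(8)−M(12): -4≡22 → W
Y(24)−A(0): 24 → Y
U(20)−D(3): 17 → R
G(6)−M(12): -6≡20 → U
Q(16)−A(0): 16 → Q
H(7)−D(3): 4 → E
N(13)−M(12): 1 → B
K(10)−A(0): 10 → K
Y(24)−D(3): 21 → V
Y(24)−M(12): 12 → M
O(14)−A(0): 14 → O
U(20)−D(3): 17 → R

ZWYRUQEBKVMOR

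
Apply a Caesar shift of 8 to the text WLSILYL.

ETAQTGT

W(22): 22+8=30≡4 → E
L(11): 11+8=19 → T
S(18): 18+8=26≡0 → A
I(8): 8+8=16 → Q
L(11): 11+8=19 → T
Y(24): 24+8=32≡6 → G
L(11): 11+8=19 → T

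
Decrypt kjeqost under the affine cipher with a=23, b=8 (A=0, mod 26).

irkgyof

The inverse of 23 mod 26 is 17, since 23·17=391≡1. Apply D(y)=17·(y−8) mod 26:
k(10): 17·(10−8)=34≡8 → i
j(9): 17·(9−8)=17 → r
e(4): 17·(4−8)=-68≡10 → k
q(16): 17·(16−8)=136≡6 → g
o(14): 17·(14−8)=102≡24 → y
s(18): 17·(18−8)=170≡14 → o
t(19): 17·(19−8)=187≡5 → f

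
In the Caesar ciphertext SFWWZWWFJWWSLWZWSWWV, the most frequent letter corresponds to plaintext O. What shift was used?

The most frequent ciphertext letter is W (appears 10 times).
W is position 22; O is position 14.
Shift = 8.

8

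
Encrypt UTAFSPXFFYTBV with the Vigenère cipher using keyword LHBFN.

Repeat the key across the message: LHBFNLHBFNLHB
U(20)+L(11): 31≡5 → F
T(19)+H(7): 26≡0 → A
A(0)+B(1): 1 → B
F(5)+F(5): 10 → K
S(18)+N(13): 31≡5 → F
P(15)+L(11): 26≡0 → A
X(23)+H(7): 30≡4 → E
F(5)+B(1): 6 → G
F(5)+F(5): 10 → K
Y(24)+N(13): 37≡11 → L
T(19)+L(11): 30≡4 → E
B(1)+H(7): 8 → I
V(21)+B(1): 22 → W

FABKFAEGKLEIW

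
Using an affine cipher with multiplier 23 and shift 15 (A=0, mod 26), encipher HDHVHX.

H(7): 23·7+15=176≡20 → U
D(3): 23·3+15=84≡6 → G
H(7): 23·7+15=176≡20 → U
V(21): 23·21+15=498≡4 → E
H(7): 23·7+15=176≡20 → U
X(23): 23·23+15=544≡24 → Y

UGUEUY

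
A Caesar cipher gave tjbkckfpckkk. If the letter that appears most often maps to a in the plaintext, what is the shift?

The most frequent ciphertext letter is k (appears 5 times).
k is position 10; a is position 0.
Shift = 10.

10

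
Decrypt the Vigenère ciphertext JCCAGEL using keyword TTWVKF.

QJGFWZS

Repeat the key across the ciphertext: TTWVKFT
J(9)−T(19): -10≡16 → Q
C(2)−T(19): -17≡9 → J
C(2)−W(22): -20≡6 → G
A(0)−V(21): -21≡5 → F
G(6)−K(10): -4≡22 → W
E(4)−F(5): -1≡25 → Z
L(11)−T(19): -8≡18 → S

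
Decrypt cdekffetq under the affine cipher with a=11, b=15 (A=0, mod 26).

ngzjsszyt

The inverse of 11 mod 26 is 19, since 11·19=209≡1. Apply D(y)=19·(y−15) mod 26:
c(2): 19·(2−15)=-247≡13 → n
d(3): 19·(3−15)=-228≡6 → g
e(4): 19·(4−15)=-209≡25 → z
k(10): 19·(10−15)=-95≡9 → j
f(5): 19·(5−15)=-190≡18 → s
f(5): 19·(5−15)=-190≡18 → s
e(4): 19·(4−15)=-209≡25 → z
t(19): 19·(19−15)=76≡24 → y
q(16): 19·(16−15)=19 → t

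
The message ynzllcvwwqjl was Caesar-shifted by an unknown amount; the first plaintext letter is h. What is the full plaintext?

hwiuuleffzsu

From the crib: y(24)−h(7)=17, so the shift is 17.
Subtract 17 from each ciphertext letter:
y(24): 24−17=7 → h
n(13): 13−17=-4≡22 → w
z(25): 25−17=8 → i
l(11): 11−17=-6≡20 → u
l(11): 11−17=-6≡20 → u
c(2): 2−17=-15≡11 → l
v(21): 21−17=4 → e
w(22): 22−17=5 → f
w(22): 22−17=5 → f
q(16): 16−17=-1≡25 → z
j(9): 9−17=-8≡18 → s
l(11): 11−17=-6≡20 → u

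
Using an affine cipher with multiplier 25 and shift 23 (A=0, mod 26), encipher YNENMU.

ZKTKLD

Y(24): 25·24+23=623≡25 → Z
N(13): 25·13+23=348≡10 → K
E(4): 25·4+23=123≡19 → T
N(13): 25·13+23=348≡10 → K
M(12): 25·12+23=323≡11 → L
U(20): 25·20+23=523≡3 → D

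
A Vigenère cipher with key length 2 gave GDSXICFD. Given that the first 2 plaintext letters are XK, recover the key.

Subtract each crib letter from the matching ciphertext letter (mod 26):
G(6)−X(23)=-17≡9 → J
D(3)−K(10)=-7≡19 → T

JT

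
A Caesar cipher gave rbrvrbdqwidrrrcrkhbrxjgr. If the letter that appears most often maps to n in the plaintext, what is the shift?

The most frequent ciphertext letter is r (appears 9 times).
r is position 17; n is position 13.
Shift = 4.

4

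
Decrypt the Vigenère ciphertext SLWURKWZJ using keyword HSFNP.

Repeat the key across the ciphertext: HSFNPHSFN
S(18)−H(7): 11 → L
L(11)−S(18): -7≡19 → T
W(22)−F(5): 17 → R
U(20)−N(13): 7 → H
R(17)−P(15): 2 → C
K(10)−H(7): 3 → D
W(22)−S(18): 4 → E
Z(25)−F(5): 20 → U
J(9)−N(13): -4≡22 → W

LTRHCDEUW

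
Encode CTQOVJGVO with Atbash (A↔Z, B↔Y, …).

XGJLEQTEL

C(2) → X(23)
T(19) → G(6)
Q(16) → J(9)
O(14) → L(11)
V(21) → E(4)
J(9) → Q(16)
G(6) → T(19)
V(21) → E(4)
O(14) → L(11)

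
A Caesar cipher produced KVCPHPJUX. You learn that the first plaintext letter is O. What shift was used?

From the crib: K(10)−O(14)=-4≡22, so the shift is 22.

22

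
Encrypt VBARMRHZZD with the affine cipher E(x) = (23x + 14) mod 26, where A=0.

DLOPEPTRRF

V(21): 23·21+14=497≡3 → D
B(1): 23·1+14=37≡11 → L
A(0): 23·0+14=14 → O
R(17): 23·17+14=405≡15 → P
M(12): 23·12+14=290≡4 → E
R(17): 23·17+14=405≡15 → P
H(7): 23·7+14=175≡19 → T
Z(25): 23·25+14=589≡17 → R
Z(25): 23·25+14=589≡17 → R
D(3): 23·3+14=83≡5 → F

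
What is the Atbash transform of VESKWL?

V(21) → E(4)
E(4) → V(21)
S(18) → H(7)
K(10) → P(15)
W(22) → D(3)
L(11) → O(14)

EVHPDO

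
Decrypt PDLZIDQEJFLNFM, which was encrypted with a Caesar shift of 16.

ZNVJSNAOTPVXPW

P(15): 15−16=-1≡25 → Z
D(3): 3−16=-13≡13 → N
L(11): 11−16=-5≡21 → V
Z(25): 25−16=9 → J
I(8): 8−16=-8≡18 → S
D(3): 3−16=-13≡13 → N
Q(16): 16−16=0 → A
E(4): 4−16=-12≡14 → O
J(9): 9−16=-7≡19 → T
F(5): 5−16=-11≡15 → P
L(11): 11−16=-5≡21 → V
N(13): 13−16=-3≡23 → X
F(5): 5−16=-11≡15 → P
M(12): 12−16=-4≡22 → W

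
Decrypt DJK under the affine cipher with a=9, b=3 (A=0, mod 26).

The inverse of 9 mod 26 is 3, since 9·3=27≡1. Apply D(y)=3·(y−3) mod 26:
D(3): 3·(3−3)=0 → A
J(9): 3·(9−3)=18 → S
K(10): 3·(10−3)=21 → V

ASV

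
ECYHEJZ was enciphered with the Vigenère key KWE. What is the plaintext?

UGUXIFP

Repeat the key across the ciphertext: KWEKWEK
E(4)−K(10): -6≡20 → U
C(2)−W(22): -20≡6 → G
Y(24)−E(4): 20 → U
H(7)−K(10): -3≡23 → X
E(4)−W(22): -18≡8 → I
J(9)−E(4): 5 → F
Z(25)−K(10): 15 → P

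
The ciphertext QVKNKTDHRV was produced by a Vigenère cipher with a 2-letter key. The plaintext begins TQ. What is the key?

Subtract each crib letter from the matching ciphertext letter (mod 26):
Q(16)−T(19)=-3≡23 → X
V(21)−Q(16)=5 → F

XF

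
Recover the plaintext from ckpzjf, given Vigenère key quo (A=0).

mqbjpr

Repeat the key across the ciphertext: quoquo
c(2)−q(16): -14≡12 → m
k(10)−u(20): -10≡16 → q
p(15)−o(14): 1 → b
z(25)−q(16): 9 → j
j(9)−u(20): -11≡15 → p
f(5)−o(14): -9≡17 → r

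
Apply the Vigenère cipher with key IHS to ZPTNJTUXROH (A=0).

HWLVQLCEJWO

Repeat the key across the message: IHSIHSIHSIH
Z(25)+I(8): 33≡7 → H
P(15)+H(7): 22 → W
T(19)+S(18): 37≡11 → L
N(13)+I(8): 21 → V
J(9)+H(7): 16 → Q
T(19)+S(18): 37≡11 → L
U(20)+I(8): 28≡2 → C
X(23)+H(7): 30≡4 → E
R(17)+S(18): 35≡9 → J
O(14)+I(8): 22 → W
H(7)+H(7): 14 → O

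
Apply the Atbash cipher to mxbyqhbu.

ncybjsyf

m(12) → n(13)
x(23) → c(2)
b(1) → y(24)
y(24) → b(1)
q(16) → j(9)
h(7) → s(18)
b(1) → y(24)
u(20) → f(5)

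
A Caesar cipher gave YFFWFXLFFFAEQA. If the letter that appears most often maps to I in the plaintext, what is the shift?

23

The most frequent ciphertext letter is F (appears 6 times).
F is position 5; I is position 8.
Shift = -3≡23.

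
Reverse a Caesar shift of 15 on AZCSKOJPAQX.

LKNDVZUALBI

A(0): 0−15=-15≡11 → L
Z(25): 25−15=10 → K
C(2): 2−15=-13≡13 → N
S(18): 18−15=3 → D
K(10): 10−15=-5≡21 → V
O(14): 14−15=-1≡25 → Z
J(9): 9−15=-6≡20 → U
P(15): 15−15=0 → A
A(0): 0−15=-15≡11 → L
Q(16): 16−15=1 → B
X(23): 23−15=8 → I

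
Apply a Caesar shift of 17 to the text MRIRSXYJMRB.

M(12): 12+17=29≡3 → D
R(17): 17+17=34≡8 → I
I(8): 8+17=25 → Z
R(17): 17+17=34≡8 → I
S(18): 18+17=35≡9 → J
X(23): 23+17=40≡14 → O
Y(24): 24+17=41≡15 → P
J(9): 9+17=26≡0 → A
M(12): 12+17=29≡3 → D
R(17): 17+17=34≡8 → I
B(1): 1+17=18 → S

DIZIJOPADIS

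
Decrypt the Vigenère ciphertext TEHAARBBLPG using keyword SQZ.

Repeat the key across the ciphertext: SQZSQZSQZSQ
T(19)−S(18): 1 → B
E(4)−Q(16): -12≡14 → O
H(7)−Z(25): -18≡8 → I
A(0)−S(18): -18≡8 → I
A(0)−Q(16): -16≡10 → K
R(17)−Z(25): -8≡18 → S
B(1)−S(18): -17≡9 → J
B(1)−Q(16): -15≡11 → L
L(11)−Z(25): -14≡12 → M
P(15)−S(18): -3≡23 → X
G(6)−Q(16): -10≡16 → Q

BOIIKSJLMXQ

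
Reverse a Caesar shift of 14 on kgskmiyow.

k(10): 10−14=-4≡22 → w
g(6): 6−14=-8≡18 → s
s(18): 18−14=4 → e
k(10): 10−14=-4≡22 → w
m(12): 12−14=-2≡24 → y
i(8): 8−14=-6≡20 → u
y(24): 24−14=10 → k
o(14): 14−14=0 → a
w(22): 22−14=8 → i

wsewyukai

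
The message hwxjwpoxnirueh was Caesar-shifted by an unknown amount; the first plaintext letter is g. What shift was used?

From the crib: h(7)−g(6)=1, so the shift is 1.

1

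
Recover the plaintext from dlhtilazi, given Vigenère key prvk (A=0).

Repeat the key across the ciphertext: prvkprvkp
d(3)−p(15): -12≡14 → o
l(11)−r(17): -6≡20 → u
h(7)−v(21): -14≡12 → m
t(19)−k(10): 9 → j
i(8)−p(15): -7≡19 → t
l(11)−r(17): -6≡20 → u
a(0)−v(21): -21≡5 → f
z(25)−k(10): 15 → p
i(8)−p(15): -7≡19 → t

oumjtufpt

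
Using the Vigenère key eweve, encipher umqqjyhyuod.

yiulncdcpsh

Repeat the key across the message: eweveewevee
u(20)+e(4): 24 → y
m(12)+w(22): 34≡8 → i
q(16)+e(4): 20 → u
q(16)+v(21): 37≡11 → l
j(9)+e(4): 13 → n
y(24)+e(4): 28≡2 → c
h(7)+w(22): 29≡3 → d
y(24)+e(4): 28≡2 → c
u(20)+v(21): 41≡15 → p
o(14)+e(4): 18 → s
d(3)+e(4): 7 → h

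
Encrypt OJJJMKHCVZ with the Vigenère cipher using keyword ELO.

Repeat the key across the message: ELOELOELOE
O(14)+E(4): 18 → S
J(9)+L(11): 20 → U
J(9)+O(14): 23 → X
J(9)+E(4): 13 → N
M(12)+L(11): 23 → X
K(10)+O(14): 24 → Y
H(7)+E(4): 11 → L
C(2)+L(11): 13 → N
V(21)+O(14): 35≡9 → J
Z(25)+E(4): 29≡3 → D

SUXNXYLNJD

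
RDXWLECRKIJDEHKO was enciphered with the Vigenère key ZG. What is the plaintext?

Repeat the key across the ciphertext: ZGZGZGZGZGZGZGZG
R(17)−Z(25): -8≡18 → S
D(3)−G(6): -3≡23 → X
X(23)−Z(25): -2≡24 → Y
W(22)−G(6): 16 → Q
L(11)−Z(25): -14≡12 → M
E(4)−G(6): -2≡24 → Y
C(2)−Z(25): -23≡3 → D
R(17)−G(6): 11 → L
K(10)−Z(25): -15≡11 → L
I(8)−G(6): 2 → C
J(9)−Z(25): -16≡10 → K
D(3)−G(6): -3≡23 → X
E(4)−Z(25): -21≡5 → F
H(7)−G(6): 1 → B
K(10)−Z(25): -15≡11 → L
O(14)−G(6): 8 → I

SXYQMYDLLCKXFBLI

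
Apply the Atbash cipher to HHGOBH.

H(7) → S(18)
H(7) → S(18)
G(6) → T(19)
O(14) → L(11)
B(1) → Y(24)
H(7) → S(18)

SSTLYS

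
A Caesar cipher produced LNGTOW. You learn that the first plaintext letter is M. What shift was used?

From the crib: L(11)−M(12)=-1≡25, so the shift is 25.

25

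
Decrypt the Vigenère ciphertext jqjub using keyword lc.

yoysq

Repeat the key across the ciphertext: lclcl
j(9)−l(11): -2≡24 → y
q(16)−c(2): 14 → o
j(9)−l(11): -2≡24 → y
u(20)−c(2): 18 → s
b(1)−l(11): -10≡16 → q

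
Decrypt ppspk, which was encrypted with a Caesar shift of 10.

ffifa

p(15): 15−10=5 → f
p(15): 15−10=5 → f
s(18): 18−10=8 → i
p(15): 15−10=5 → f
k(10): 10−10=0 → a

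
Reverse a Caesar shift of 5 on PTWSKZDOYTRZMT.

P(15): 15−5=10 → K
T(19): 19−5=14 → O
W(22): 22−5=17 → R
S(18): 18−5=13 → N
K(10): 10−5=5 → F
Z(25): 25−5=20 → U
D(3): 3−5=-2≡24 → Y
O(14): 14−5=9 → J
Y(24): 24−5=19 → T
T(19): 19−5=14 → O
R(17): 17−5=12 → M
Z(25): 25−5=20 → U
M(12): 12−5=7 → H
T(19): 19−5=14 → O

KORNFUYJTOMUHO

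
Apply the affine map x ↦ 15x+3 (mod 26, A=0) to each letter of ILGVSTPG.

TMPGNCUP

I(8): 15·8+3=123≡19 → T
L(11): 15·11+3=168≡12 → M
G(6): 15·6+3=93≡15 → P
V(21): 15·21+3=318≡6 → G
S(18): 15·18+3=273≡13 → N
T(19): 15·19+3=288≡2 → C
P(15): 15·15+3=228≡20 → U
G(6): 15·6+3=93≡15 → P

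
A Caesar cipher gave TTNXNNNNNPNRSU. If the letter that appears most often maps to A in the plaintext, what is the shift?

13

The most frequent ciphertext letter is N (appears 7 times).
N is position 13; A is position 0.
Shift = 13.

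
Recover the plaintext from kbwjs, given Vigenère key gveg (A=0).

egsdm

Repeat the key across the ciphertext: gvegg
k(10)−g(6): 4 → e
b(1)−v(21): -20≡6 → g
w(22)−e(4): 18 → s
j(9)−g(6): 3 → d
s(18)−g(6): 12 → m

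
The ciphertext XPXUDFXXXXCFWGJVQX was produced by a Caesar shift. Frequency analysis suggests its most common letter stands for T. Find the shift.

4

The most frequent ciphertext letter is X (appears 7 times).
X is position 23; T is position 19.
Shift = 4.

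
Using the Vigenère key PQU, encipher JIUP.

Repeat the key across the message: PQUP
J(9)+P(15): 24 → Y
I(8)+Q(16): 24 → Y
U(20)+U(20): 40≡14 → O
P(15)+P(15): 30≡4 → E

YYOE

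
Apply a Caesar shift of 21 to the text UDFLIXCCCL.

PYAGDSXXXG

U(20): 20+21=41≡15 → P
D(3): 3+21=24 → Y
F(5): 5+21=26≡0 → A
L(11): 11+21=32≡6 → G
I(8): 8+21=29≡3 → D
X(23): 23+21=44≡18 → S
C(2): 2+21=23 → X
C(2): 2+21=23 → X
C(2): 2+21=23 → X
L(11): 11+21=32≡6 → G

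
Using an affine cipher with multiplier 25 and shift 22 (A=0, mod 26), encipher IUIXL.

OCOZL

I(8): 25·8+22=222≡14 → O
U(20): 25·20+22=522≡2 → C
I(8): 25·8+22=222≡14 → O
X(23): 25·23+22=597≡25 → Z
L(11): 25·11+22=297≡11 → L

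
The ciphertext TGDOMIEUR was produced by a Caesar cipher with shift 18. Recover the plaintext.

T(19): 19−18=1 → B
G(6): 6−18=-12≡14 → O
D(3): 3−18=-15≡11 → L
O(14): 14−18=-4≡22 → W
M(12): 12−18=-6≡20 → U
I(8): 8−18=-10≡16 → Q
E(4): 4−18=-14≡12 → M
U(20): 20−18=2 → C
R(17): 17−18=-1≡25 → Z

BOLWUQMCZ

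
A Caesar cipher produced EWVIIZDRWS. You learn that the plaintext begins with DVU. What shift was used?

From the crib: E(4)−D(3)=1, so the shift is 1.

1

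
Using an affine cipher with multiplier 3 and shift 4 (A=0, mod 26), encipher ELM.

E(4): 3·4+4=16 → Q
L(11): 3·11+4=37≡11 → L
M(12): 3·12+4=40≡14 → O

QLO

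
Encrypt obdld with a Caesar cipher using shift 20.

o(14): 14+20=34≡8 → i
b(1): 1+20=21 → v
d(3): 3+20=23 → x
l(11): 11+20=31≡5 → f
d(3): 3+20=23 → x

ivxfx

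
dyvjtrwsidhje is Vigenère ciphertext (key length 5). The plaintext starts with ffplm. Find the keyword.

Subtract each crib letter from the matching ciphertext letter (mod 26):
d(3)−f(5)=-2≡24 → y
y(24)−f(5)=19 → t
v(21)−p(15)=6 → g
j(9)−l(11)=-2≡24 → y
t(19)−m(12)=7 → h

ytgyh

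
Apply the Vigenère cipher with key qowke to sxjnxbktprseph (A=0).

ilfxbrypzvislr

Repeat the key across the message: qowkeqowkeqowk
s(18)+q(16): 34≡8 → i
x(23)+o(14): 37≡11 → l
j(9)+w(22): 31≡5 → f
n(13)+k(10): 23 → x
x(23)+e(4): 27≡1 → b
b(1)+q(16): 17 → r
k(10)+o(14): 24 → y
t(19)+w(22): 41≡15 → p
p(15)+k(10): 25 → z
r(17)+e(4): 21 → v
s(18)+q(16): 34≡8 → i
e(4)+o(14): 18 → s
p(15)+w(22): 37≡11 → l
h(7)+k(10): 17 → r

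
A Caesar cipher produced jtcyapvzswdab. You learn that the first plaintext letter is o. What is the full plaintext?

From the crib: j(9)−o(14)=-5≡21, so the shift is 21.
Subtract 21 from each ciphertext letter:
j(9): 9−21=-12≡14 → o
t(19): 19−21=-2≡24 → y
c(2): 2−21=-19≡7 → h
y(24): 24−21=3 → d
a(0): 0−21=-21≡5 → f
p(15): 15−21=-6≡20 → u
v(21): 21−21=0 → a
z(25): 25−21=4 → e
s(18): 18−21=-3≡23 → x
w(22): 22−21=1 → b
d(3): 3−21=-18≡8 → i
a(0): 0−21=-21≡5 → f
b(1): 1−21=-20≡6 → g

oyhdfuaexbifg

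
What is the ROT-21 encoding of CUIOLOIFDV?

C(2): 2+21=23 → X
U(20): 20+21=41≡15 → P
I(8): 8+21=29≡3 → D
O(14): 14+21=35≡9 → J
L(11): 11+21=32≡6 → G
O(14): 14+21=35≡9 → J
I(8): 8+21=29≡3 → D
F(5): 5+21=26≡0 → A
D(3): 3+21=24 → Y
V(21): 21+21=42≡16 → Q

XPDJGJDAYQ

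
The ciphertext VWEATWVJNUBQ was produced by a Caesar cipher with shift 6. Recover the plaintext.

V(21): 21−6=15 → P
W(22): 22−6=16 → Q
E(4): 4−6=-2≡24 → Y
A(0): 0−6=-6≡20 → U
T(19): 19−6=13 → N
W(22): 22−6=16 → Q
V(21): 21−6=15 → P
J(9): 9−6=3 → D
N(13): 13−6=7 → H
U(20): 20−6=14 → O
B(1): 1−6=-5≡21 → V
Q(16): 16−6=10 → K

PQYUNQPDHOVK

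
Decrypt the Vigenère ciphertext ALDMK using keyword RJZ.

Repeat the key across the ciphertext: RJZRJ
A(0)−R(17): -17≡9 → J
L(11)−J(9): 2 → C
D(3)−Z(25): -22≡4 → E
M(12)−R(17): -5≡21 → V
K(10)−J(9): 1 → B

JCEVB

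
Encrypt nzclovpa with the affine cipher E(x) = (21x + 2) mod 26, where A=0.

n(13): 21·13+2=275≡15 → p
z(25): 21·25+2=527≡7 → h
c(2): 21·2+2=44≡18 → s
l(11): 21·11+2=233≡25 → z
o(14): 21·14+2=296≡10 → k
v(21): 21·21+2=443≡1 → b
p(15): 21·15+2=317≡5 → f
a(0): 21·0+2=2 → c

phszkbfc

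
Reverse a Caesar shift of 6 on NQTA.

N(13): 13−6=7 → H
Q(16): 16−6=10 → K
T(19): 19−6=13 → N
A(0): 0−6=-6≡20 → U

HKNU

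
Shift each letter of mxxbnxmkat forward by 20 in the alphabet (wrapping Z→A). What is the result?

m(12): 12+20=32≡6 → g
x(23): 23+20=43≡17 → r
x(23): 23+20=43≡17 → r
b(1): 1+20=21 → v
n(13): 13+20=33≡7 → h
x(23): 23+20=43≡17 → r
m(12): 12+20=32≡6 → g
k(10): 10+20=30≡4 → e
a(0): 0+20=20 → u
t(19): 19+20=39≡13 → n

grrvhrgeun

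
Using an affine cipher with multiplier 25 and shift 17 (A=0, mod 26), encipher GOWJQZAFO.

LDVIBSRMD

G(6): 25·6+17=167≡11 → L
O(14): 25·14+17=367≡3 → D
W(22): 25·22+17=567≡21 → V
J(9): 25·9+17=242≡8 → I
Q(16): 25·16+17=417≡1 → B
Z(25): 25·25+17=642≡18 → S
A(0): 25·0+17=17 → R
F(5): 25·5+17=142≡12 → M
O(14): 25·14+17=367≡3 → D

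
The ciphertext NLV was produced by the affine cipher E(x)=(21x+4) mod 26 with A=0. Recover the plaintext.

The inverse of 21 mod 26 is 5, since 21·5=105≡1. Apply D(y)=5·(y−4) mod 26:
N(13): 5·(13−4)=45≡19 → T
L(11): 5·(11−4)=35≡9 → J
V(21): 5·(21−4)=85≡7 → H

TJH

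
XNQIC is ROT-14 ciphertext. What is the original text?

X(23): 23−14=9 → J
N(13): 13−14=-1≡25 → Z
Q(16): 16−14=2 → C
I(8): 8−14=-6≡20 → U
C(2): 2−14=-12≡14 → O

JZCUO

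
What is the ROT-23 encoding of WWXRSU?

TTUOPR

W(22): 22+23=45≡19 → T
W(22): 22+23=45≡19 → T
X(23): 23+23=46≡20 → U
R(17): 17+23=40≡14 → O
S(18): 18+23=41≡15 → P
U(20): 20+23=43≡17 → R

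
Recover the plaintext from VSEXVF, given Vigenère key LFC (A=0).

KNCMQD

Repeat the key across the ciphertext: LFCLFC
V(21)−L(11): 10 → K
S(18)−F(5): 13 → N
E(4)−C(2): 2 → C
X(23)−L(11): 12 → M
V(21)−F(5): 16 → Q
F(5)−C(2): 3 → D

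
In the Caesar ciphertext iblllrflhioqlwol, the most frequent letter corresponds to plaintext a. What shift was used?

The most frequent ciphertext letter is l (appears 6 times).
l is position 11; a is position 0.
Shift = 11.

11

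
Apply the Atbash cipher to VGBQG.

V(21) → E(4)
G(6) → T(19)
B(1) → Y(24)
Q(16) → J(9)
G(6) → T(19)

ETYJT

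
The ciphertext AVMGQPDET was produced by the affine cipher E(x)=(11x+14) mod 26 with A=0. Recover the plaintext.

The inverse of 11 mod 26 is 19, since 11·19=209≡1. Apply D(y)=19·(y−14) mod 26:
A(0): 19·(0−14)=-266≡20 → U
V(21): 19·(21−14)=133≡3 → D
M(12): 19·(12−14)=-38≡14 → O
G(6): 19·(6−14)=-152≡4 → E
Q(16): 19·(16−14)=38≡12 → M
P(15): 19·(15−14)=19 → T
D(3): 19·(3−14)=-209≡25 → Z
E(4): 19·(4−14)=-190≡18 → S
T(19): 19·(19−14)=95≡17 → R

UDOEMTZSR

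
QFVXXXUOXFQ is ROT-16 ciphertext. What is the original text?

APFHHHEYHPA

Q(16): 16−16=0 → A
F(5): 5−16=-11≡15 → P
V(21): 21−16=5 → F
X(23): 23−16=7 → H
X(23): 23−16=7 → H
X(23): 23−16=7 → H
U(20): 20−16=4 → E
O(14): 14−16=-2≡24 → Y
X(23): 23−16=7 → H
F(5): 5−16=-11≡15 → P
Q(16): 16−16=0 → A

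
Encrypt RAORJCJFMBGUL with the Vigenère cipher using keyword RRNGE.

Repeat the key across the message: RRNGERRNGERRN
R(17)+R(17): 34≡8 → I
A(0)+R(17): 17 → R
O(14)+N(13): 27≡1 → B
R(17)+G(6): 23 → X
J(9)+E(4): 13 → N
C(2)+R(17): 19 → T
J(9)+R(17): 26≡0 → A
F(5)+N(13): 18 → S
M(12)+G(6): 18 → S
B(1)+E(4): 5 → F
G(6)+R(17): 23 → X
U(20)+R(17): 37≡11 → L
L(11)+N(13): 24 → Y

IRBXNTASSFXLY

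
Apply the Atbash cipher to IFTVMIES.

I(8) → R(17)
F(5) → U(20)
T(19) → G(6)
V(21) → E(4)
M(12) → N(13)
I(8) → R(17)
E(4) → V(21)
S(18) → H(7)

RUGENRVH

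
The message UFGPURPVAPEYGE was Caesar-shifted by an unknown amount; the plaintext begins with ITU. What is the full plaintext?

From the crib: U(20)−I(8)=12, so the shift is 12.
Subtract 12 from each ciphertext letter:
U(20): 20−12=8 → I
F(5): 5−12=-7≡19 → T
G(6): 6−12=-6≡20 → U
P(15): 15−12=3 → D
U(20): 20−12=8 → I
R(17): 17−12=5 → F
P(15): 15−12=3 → D
V(21): 21−12=9 → J
A(0): 0−12=-12≡14 → O
P(15): 15−12=3 → D
E(4): 4−12=-8≡18 → S
Y(24): 24−12=12 → M
G(6): 6−12=-6≡20 → U
E(4): 4−12=-8≡18 → S

ITUDIFDJODSMUS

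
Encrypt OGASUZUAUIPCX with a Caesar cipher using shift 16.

EWQIKPKQKYFSN

O(14): 14+16=30≡4 → E
G(6): 6+16=22 → W
A(0): 0+16=16 → Q
S(18): 18+16=34≡8 → I
U(20): 20+16=36≡10 → K
Z(25): 25+16=41≡15 → P
U(20): 20+16=36≡10 → K
A(0): 0+16=16 → Q
U(20): 20+16=36≡10 → K
I(8): 8+16=24 → Y
P(15): 15+16=31≡5 → F
C(2): 2+16=18 → S
X(23): 23+16=39≡13 → N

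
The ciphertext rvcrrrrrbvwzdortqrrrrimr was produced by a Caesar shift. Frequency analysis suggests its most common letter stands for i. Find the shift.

The most frequent ciphertext letter is r (appears 12 times).
r is position 17; i is position 8.
Shift = 9.

9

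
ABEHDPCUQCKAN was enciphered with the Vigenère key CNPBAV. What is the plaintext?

YOPGDUAHBBKFL

Repeat the key across the ciphertext: CNPBAVCNPBAVC
A(0)−C(2): -2≡24 → Y
B(1)−N(13): -12≡14 → O
E(4)−P(15): -11≡15 → P
H(7)−B(1): 6 → G
D(3)−A(0): 3 → D
P(15)−V(21): -6≡20 → U
C(2)−C(2): 0 → A
U(20)−N(13): 7 → H
Q(16)−P(15): 1 → B
C(2)−B(1): 1 → B
K(10)−A(0): 10 → K
A(0)−V(21): -21≡5 → F
N(13)−C(2): 11 → L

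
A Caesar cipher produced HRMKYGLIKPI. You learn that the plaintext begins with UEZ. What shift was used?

From the crib: H(7)−U(20)=-13≡13, so the shift is 13.

13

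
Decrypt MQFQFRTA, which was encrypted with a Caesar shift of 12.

AETETFHO

M(12): 12−12=0 → A
Q(16): 16−12=4 → E
F(5): 5−12=-7≡19 → T
Q(16): 16−12=4 → E
F(5): 5−12=-7≡19 → T
R(17): 17−12=5 → F
T(19): 19−12=7 → H
A(0): 0−12=-12≡14 → O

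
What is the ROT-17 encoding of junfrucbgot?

alewiltsxfk

j(9): 9+17=26≡0 → a
u(20): 20+17=37≡11 → l
n(13): 13+17=30≡4 → e
f(5): 5+17=22 → w
r(17): 17+17=34≡8 → i
u(20): 20+17=37≡11 → l
c(2): 2+17=19 → t
b(1): 1+17=18 → s
g(6): 6+17=23 → x
o(14): 14+17=31≡5 → f
t(19): 19+17=36≡10 → k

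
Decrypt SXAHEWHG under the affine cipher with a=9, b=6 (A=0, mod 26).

KZIDUWDA

The inverse of 9 mod 26 is 3, since 9·3=27≡1. Apply D(y)=3·(y−6) mod 26:
S(18): 3·(18−6)=36≡10 → K
X(23): 3·(23−6)=51≡25 → Z
A(0): 3·(0−6)=-18≡8 → I
H(7): 3·(7−6)=3 → D
E(4): 3·(4−6)=-6≡20 → U
W(22): 3·(22−6)=48≡22 → W
H(7): 3·(7−6)=3 → D
G(6): 3·(6−6)=0 → A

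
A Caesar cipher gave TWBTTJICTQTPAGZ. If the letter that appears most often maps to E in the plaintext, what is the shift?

The most frequent ciphertext letter is T (appears 5 times).
T is position 19; E is position 4.
Shift = 15.

15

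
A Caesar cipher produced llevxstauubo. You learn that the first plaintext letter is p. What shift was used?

22

From the crib: l(11)−p(15)=-4≡22, so the shift is 22.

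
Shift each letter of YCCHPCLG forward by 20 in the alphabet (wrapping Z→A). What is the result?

Y(24): 24+20=44≡18 → S
C(2): 2+20=22 → W
C(2): 2+20=22 → W
H(7): 7+20=27≡1 → B
P(15): 15+20=35≡9 → J
C(2): 2+20=22 → W
L(11): 11+20=31≡5 → F
G(6): 6+20=26≡0 → A

SWWBJWFA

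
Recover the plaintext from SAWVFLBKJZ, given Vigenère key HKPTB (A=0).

Repeat the key across the ciphertext: HKPTBHKPTB
S(18)−H(7): 11 → L
A(0)−K(10): -10≡16 → Q
W(22)−P(15): 7 → H
V(21)−T(19): 2 → C
F(5)−B(1): 4 → E
L(11)−H(7): 4 → E
B(1)−K(10): -9≡17 → R
K(10)−P(15): -5≡21 → V
J(9)−T(19): -10≡16 → Q
Z(25)−B(1): 24 → Y

LQHCEERVQY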